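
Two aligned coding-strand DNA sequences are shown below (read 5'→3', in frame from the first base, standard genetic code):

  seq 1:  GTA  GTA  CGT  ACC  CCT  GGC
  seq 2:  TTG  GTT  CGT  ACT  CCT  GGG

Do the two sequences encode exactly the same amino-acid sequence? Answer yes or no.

no

Codon 1: GTA Val / TTG Leu — nonsynonymous.
Codon 2: GTA Val / GTT Val — synonymous.
Codon 3: CGT Arg / CGT Arg — identical.
Codon 4: ACC Thr / ACT Thr — synonymous.
Codon 5: CCT Pro / CCT Pro — identical.
Codon 6: GGC Gly / GGG Gly — synonymous.
Nonsynonymous differences: 1 → different protein.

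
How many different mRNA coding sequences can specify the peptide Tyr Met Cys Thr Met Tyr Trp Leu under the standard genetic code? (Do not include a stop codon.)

192

Tyr: 2 codons.
Met: 1 codon.
Cys: 2 codons.
Thr: 4 codons.
Met: 1 codon.
Tyr: 2 codons.
Trp: 1 codon.
Leu: 6 codons.
2 × 1 × 2 × 4 × 1 × 2 × 1 × 6 = 192.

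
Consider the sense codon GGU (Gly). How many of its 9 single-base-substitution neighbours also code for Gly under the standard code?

3

Position 1: none → 0 synonymous.
Position 2: none → 0 synonymous.
Position 3: GGC, GGA, GGG → 3 synonymous.
Total: 0 + 0 + 3 = 3.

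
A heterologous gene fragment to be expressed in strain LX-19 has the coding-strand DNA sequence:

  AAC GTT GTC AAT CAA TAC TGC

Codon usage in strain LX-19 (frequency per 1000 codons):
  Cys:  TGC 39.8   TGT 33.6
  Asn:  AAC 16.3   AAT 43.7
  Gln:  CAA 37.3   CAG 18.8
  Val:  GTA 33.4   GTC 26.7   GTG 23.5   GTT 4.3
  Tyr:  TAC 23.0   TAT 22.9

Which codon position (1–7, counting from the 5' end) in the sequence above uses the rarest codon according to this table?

2

Codon 1 AAC (Asn): 16.3 per 1000.
Codon 2 GTT (Val): 4.3 per 1000.
Codon 3 GTC (Val): 26.7 per 1000.
Codon 4 AAT (Asn): 43.7 per 1000.
Codon 5 CAA (Gln): 37.3 per 1000.
Codon 6 TAC (Tyr): 23.0 per 1000.
Codon 7 TGC (Cys): 39.8 per 1000.
Lowest frequency is 4.3 at codon 2.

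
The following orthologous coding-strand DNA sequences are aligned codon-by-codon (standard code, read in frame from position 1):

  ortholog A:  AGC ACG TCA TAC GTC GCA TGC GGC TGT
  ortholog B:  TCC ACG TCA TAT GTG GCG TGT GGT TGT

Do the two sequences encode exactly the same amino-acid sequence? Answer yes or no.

Codon 1: AGC Ser / TCC Ser — synonymous.
Codon 2: ACG Thr / ACG Thr — identical.
Codon 3: TCA Ser / TCA Ser — identical.
Codon 4: TAC Tyr / TAT Tyr — synonymous.
Codon 5: GTC Val / GTG Val — synonymous.
Codon 6: GCA Ala / GCG Ala — synonymous.
Codon 7: TGC Cys / TGT Cys — synonymous.
Codon 8: GGC Gly / GGT Gly — synonymous.
Codon 9: TGT Cys / TGT Cys — identical.
Nonsynonymous differences: 0 → same protein.

yes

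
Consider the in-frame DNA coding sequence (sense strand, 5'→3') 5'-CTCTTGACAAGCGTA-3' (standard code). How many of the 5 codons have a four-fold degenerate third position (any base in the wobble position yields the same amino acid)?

Codon 1 CTC (Leu): third position 4-fold.
Codon 2 TTG (Leu): third position 2-fold.
Codon 3 ACA (Thr): third position 4-fold.
Codon 4 AGC (Ser): third position 2-fold.
Codon 5 GTA (Val): third position 4-fold.
Four-fold degenerate third positions: 3.

3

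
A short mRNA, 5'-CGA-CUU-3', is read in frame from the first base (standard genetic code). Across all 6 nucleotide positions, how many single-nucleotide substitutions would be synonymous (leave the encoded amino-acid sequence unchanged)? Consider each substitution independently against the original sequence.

Codon 1 (CGA, Arg): 4 synonymous substitutions.
Codon 2 (CUU, Leu): 3 synonymous substitutions.
Total: 4 + 3 = 7.

7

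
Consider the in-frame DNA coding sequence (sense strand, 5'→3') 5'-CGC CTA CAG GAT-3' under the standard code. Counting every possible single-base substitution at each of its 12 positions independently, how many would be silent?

Codon 1 (CGC, Arg): 3 synonymous substitutions.
Codon 2 (CTA, Leu): 4 synonymous substitutions.
Codon 3 (CAG, Gln): 1 synonymous substitution.
Codon 4 (GAT, Asp): 1 synonymous substitution.
Total: 3 + 4 + 1 + 1 = 9.

9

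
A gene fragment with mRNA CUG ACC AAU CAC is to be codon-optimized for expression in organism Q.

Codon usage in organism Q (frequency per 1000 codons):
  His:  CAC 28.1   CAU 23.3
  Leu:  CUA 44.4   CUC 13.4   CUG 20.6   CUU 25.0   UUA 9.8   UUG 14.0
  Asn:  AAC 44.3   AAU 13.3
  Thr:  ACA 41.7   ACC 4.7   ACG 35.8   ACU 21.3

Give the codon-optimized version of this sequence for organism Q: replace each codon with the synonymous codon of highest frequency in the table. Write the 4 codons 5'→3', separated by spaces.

Codon 1 (Leu): best is CUA at 44.4.
Codon 2 (Thr): best is ACA at 41.7.
Codon 3 (Asn): best is AAC at 44.3.
Codon 4 (His): best is CAC at 28.1.

CUA ACA AAC CAC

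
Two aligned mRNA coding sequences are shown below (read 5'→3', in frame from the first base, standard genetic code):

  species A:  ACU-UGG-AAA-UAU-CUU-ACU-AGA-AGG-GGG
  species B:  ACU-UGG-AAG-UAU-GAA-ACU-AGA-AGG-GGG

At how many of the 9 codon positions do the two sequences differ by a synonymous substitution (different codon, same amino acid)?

Codon 1: ACU Thr / ACU Thr — identical.
Codon 2: UGG Trp / UGG Trp — identical.
Codon 3: AAA Lys / AAG Lys — synonymous.
Codon 4: UAU Tyr / UAU Tyr — identical.
Codon 5: CUU Leu / GAA Glu — nonsynonymous.
Codon 6: ACU Thr / ACU Thr — identical.
Codon 7: AGA Arg / AGA Arg — identical.
Codon 8: AGG Arg / AGG Arg — identical.
Codon 9: GGG Gly / GGG Gly — identical.
Synonymous differences: 1.

1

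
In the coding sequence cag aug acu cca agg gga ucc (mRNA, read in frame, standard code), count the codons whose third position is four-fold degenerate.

Codon 1 CAG (Gln): third position 2-fold.
Codon 2 AUG (Met): third position 1-fold.
Codon 3 ACU (Thr): third position 4-fold.
Codon 4 CCA (Pro): third position 4-fold.
Codon 5 AGG (Arg): third position 2-fold.
Codon 6 GGA (Gly): third position 4-fold.
Codon 7 UCC (Ser): third position 4-fold.
Four-fold degenerate third positions: 4.

4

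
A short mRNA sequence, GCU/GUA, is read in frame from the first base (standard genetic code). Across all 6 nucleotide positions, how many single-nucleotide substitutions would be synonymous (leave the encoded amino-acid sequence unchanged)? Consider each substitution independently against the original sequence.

Codon 1 (GCU, Ala): 3 synonymous substitutions.
Codon 2 (GUA, Val): 3 synonymous substitutions.
Total: 3 + 3 = 6.

6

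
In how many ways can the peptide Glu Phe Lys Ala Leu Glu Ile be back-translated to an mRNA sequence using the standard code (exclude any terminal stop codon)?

1152

Glu: 2 codons.
Phe: 2 codons.
Lys: 2 codons.
Ala: 4 codons.
Leu: 6 codons.
Glu: 2 codons.
Ile: 3 codons.
2 × 2 × 2 × 4 × 6 × 2 × 3 = 1152.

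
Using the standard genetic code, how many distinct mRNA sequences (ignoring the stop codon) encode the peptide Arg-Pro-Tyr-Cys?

Arg: 6 codons.
Pro: 4 codons.
Tyr: 2 codons.
Cys: 2 codons.
6 × 4 × 2 × 2 = 96.

96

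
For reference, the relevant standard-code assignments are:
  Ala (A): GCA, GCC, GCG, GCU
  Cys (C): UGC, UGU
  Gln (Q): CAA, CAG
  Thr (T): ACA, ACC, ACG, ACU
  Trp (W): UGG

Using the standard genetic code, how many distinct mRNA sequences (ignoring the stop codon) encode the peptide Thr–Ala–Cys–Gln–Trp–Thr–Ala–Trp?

Thr: 4 codons.
Ala: 4 codons.
Cys: 2 codons.
Gln: 2 codons.
Trp: 1 codon.
Thr: 4 codons.
Ala: 4 codons.
Trp: 1 codon.
4 × 4 × 2 × 2 × 1 × 4 × 4 × 1 = 1024.

1024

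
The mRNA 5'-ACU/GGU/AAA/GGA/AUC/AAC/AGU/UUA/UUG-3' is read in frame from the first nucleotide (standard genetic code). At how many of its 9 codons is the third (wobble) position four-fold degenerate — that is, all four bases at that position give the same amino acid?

3

Codon 1 ACU (Thr): third position 4-fold.
Codon 2 GGU (Gly): third position 4-fold.
Codon 3 AAA (Lys): third position 2-fold.
Codon 4 GGA (Gly): third position 4-fold.
Codon 5 AUC (Ile): third position 3-fold.
Codon 6 AAC (Asn): third position 2-fold.
Codon 7 AGU (Ser): third position 2-fold.
Codon 8 UUA (Leu): third position 2-fold.
Codon 9 UUG (Leu): third position 2-fold.
Four-fold degenerate third positions: 3.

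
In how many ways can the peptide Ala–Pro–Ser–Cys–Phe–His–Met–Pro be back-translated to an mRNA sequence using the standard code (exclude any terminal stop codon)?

Ala: 4 codons.
Pro: 4 codons.
Ser: 6 codons.
Cys: 2 codons.
Phe: 2 codons.
His: 2 codons.
Met: 1 codon.
Pro: 4 codons.
4 × 4 × 6 × 2 × 2 × 2 × 1 × 4 = 3072.

3072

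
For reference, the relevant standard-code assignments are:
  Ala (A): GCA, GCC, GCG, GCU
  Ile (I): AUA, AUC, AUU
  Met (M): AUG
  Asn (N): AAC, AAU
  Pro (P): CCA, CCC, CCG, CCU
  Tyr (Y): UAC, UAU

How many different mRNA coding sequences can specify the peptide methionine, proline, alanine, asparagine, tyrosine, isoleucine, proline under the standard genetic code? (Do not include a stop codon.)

768

Met: 1 codon.
Pro: 4 codons.
Ala: 4 codons.
Asn: 2 codons.
Tyr: 2 codons.
Ile: 3 codons.
Pro: 4 codons.
1 × 4 × 4 × 2 × 2 × 3 × 4 = 768.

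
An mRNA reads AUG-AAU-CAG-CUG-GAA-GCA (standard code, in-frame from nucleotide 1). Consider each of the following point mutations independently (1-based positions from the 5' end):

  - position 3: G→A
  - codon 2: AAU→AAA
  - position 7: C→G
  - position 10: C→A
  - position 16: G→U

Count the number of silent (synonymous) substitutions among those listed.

Codon 1: AUG (Met) → AUA (Ile) — missense.
Codon 2: AAU (Asn) → AAA (Lys) — missense.
Codon 3: CAG (Gln) → GAG (Glu) — missense.
Codon 4: CUG (Leu) → AUG (Met) — missense.
Codon 6: GCA (Ala) → UCA (Ser) — missense.
Synonymous: 0 of 5.

0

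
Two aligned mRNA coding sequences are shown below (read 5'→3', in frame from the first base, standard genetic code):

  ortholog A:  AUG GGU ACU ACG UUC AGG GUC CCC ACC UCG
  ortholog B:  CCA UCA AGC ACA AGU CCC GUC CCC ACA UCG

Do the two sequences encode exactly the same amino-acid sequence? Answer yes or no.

no

Codon 1: AUG Met / CCA Pro — nonsynonymous.
Codon 2: GGU Gly / UCA Ser — nonsynonymous.
Codon 3: ACU Thr / AGC Ser — nonsynonymous.
Codon 4: ACG Thr / ACA Thr — synonymous.
Codon 5: UUC Phe / AGU Ser — nonsynonymous.
Codon 6: AGG Arg / CCC Pro — nonsynonymous.
Codon 7: GUC Val / GUC Val — identical.
Codon 8: CCC Pro / CCC Pro — identical.
Codon 9: ACC Thr / ACA Thr — synonymous.
Codon 10: UCG Ser / UCG Ser — identical.
Nonsynonymous differences: 5 → different protein.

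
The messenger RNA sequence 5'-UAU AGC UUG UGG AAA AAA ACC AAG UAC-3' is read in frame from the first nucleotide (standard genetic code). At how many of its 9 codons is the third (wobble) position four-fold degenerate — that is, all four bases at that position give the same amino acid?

1

Codon 1 UAU (Tyr): third position 2-fold.
Codon 2 AGC (Ser): third position 2-fold.
Codon 3 UUG (Leu): third position 2-fold.
Codon 4 UGG (Trp): third position 1-fold.
Codon 5 AAA (Lys): third position 2-fold.
Codon 6 AAA (Lys): third position 2-fold.
Codon 7 ACC (Thr): third position 4-fold.
Codon 8 AAG (Lys): third position 2-fold.
Codon 9 UAC (Tyr): third position 2-fold.
Four-fold degenerate third positions: 1.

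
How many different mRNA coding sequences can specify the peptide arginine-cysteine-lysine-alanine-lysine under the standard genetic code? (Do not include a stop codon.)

192

Arg: 6 codons.
Cys: 2 codons.
Lys: 2 codons.
Ala: 4 codons.
Lys: 2 codons.
6 × 2 × 2 × 4 × 2 = 192.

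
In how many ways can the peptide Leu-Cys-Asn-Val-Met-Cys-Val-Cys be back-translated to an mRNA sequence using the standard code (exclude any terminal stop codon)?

Leu: 6 codons.
Cys: 2 codons.
Asn: 2 codons.
Val: 4 codons.
Met: 1 codon.
Cys: 2 codons.
Val: 4 codons.
Cys: 2 codons.
6 × 2 × 2 × 4 × 1 × 2 × 4 × 2 = 1536.

1536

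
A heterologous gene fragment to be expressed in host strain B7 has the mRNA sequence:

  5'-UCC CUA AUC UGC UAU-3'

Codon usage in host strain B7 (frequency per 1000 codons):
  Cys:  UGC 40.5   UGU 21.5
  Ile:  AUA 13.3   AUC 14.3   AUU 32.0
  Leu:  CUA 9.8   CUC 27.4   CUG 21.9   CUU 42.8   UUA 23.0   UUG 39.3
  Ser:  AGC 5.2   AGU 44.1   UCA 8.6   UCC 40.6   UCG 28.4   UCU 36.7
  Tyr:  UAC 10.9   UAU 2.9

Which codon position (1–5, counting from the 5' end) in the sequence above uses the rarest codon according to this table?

Codon 1 UCC (Ser): 40.6 per 1000.
Codon 2 CUA (Leu): 9.8 per 1000.
Codon 3 AUC (Ile): 14.3 per 1000.
Codon 4 UGC (Cys): 40.5 per 1000.
Codon 5 UAU (Tyr): 2.9 per 1000.
Lowest frequency is 2.9 at codon 5.

5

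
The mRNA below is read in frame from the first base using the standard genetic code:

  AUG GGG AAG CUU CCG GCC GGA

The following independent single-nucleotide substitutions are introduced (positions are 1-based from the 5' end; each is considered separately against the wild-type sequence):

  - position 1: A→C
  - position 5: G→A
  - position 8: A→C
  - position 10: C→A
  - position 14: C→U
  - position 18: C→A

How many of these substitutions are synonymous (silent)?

1

Codon 1: AUG (Met) → CUG (Leu) — missense.
Codon 2: GGG (Gly) → GAG (Glu) — missense.
Codon 3: AAG (Lys) → ACG (Thr) — missense.
Codon 4: CUU (Leu) → AUU (Ile) — missense.
Codon 5: CCG (Pro) → CUG (Leu) — missense.
Codon 6: GCC (Ala) → GCA (Ala) — synonymous.
Synonymous: 1 of 6.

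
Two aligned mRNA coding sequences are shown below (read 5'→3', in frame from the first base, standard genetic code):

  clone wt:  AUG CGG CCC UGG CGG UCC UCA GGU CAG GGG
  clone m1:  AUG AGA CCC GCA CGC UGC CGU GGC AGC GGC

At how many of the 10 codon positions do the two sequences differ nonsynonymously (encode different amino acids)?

Codon 1: AUG Met / AUG Met — identical.
Codon 2: CGG Arg / AGA Arg — synonymous.
Codon 3: CCC Pro / CCC Pro — identical.
Codon 4: UGG Trp / GCA Ala — nonsynonymous.
Codon 5: CGG Arg / CGC Arg — synonymous.
Codon 6: UCC Ser / UGC Cys — nonsynonymous.
Codon 7: UCA Ser / CGU Arg — nonsynonymous.
Codon 8: GGU Gly / GGC Gly — synonymous.
Codon 9: CAG Gln / AGC Ser — nonsynonymous.
Codon 10: GGG Gly / GGC Gly — synonymous.
Nonsynonymous differences: 4.

4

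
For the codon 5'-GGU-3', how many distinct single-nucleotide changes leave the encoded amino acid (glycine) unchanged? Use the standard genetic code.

Position 1: none → 0 synonymous.
Position 2: none → 0 synonymous.
Position 3: GGC, GGA, GGG → 3 synonymous.
Total: 0 + 0 + 3 = 3.

3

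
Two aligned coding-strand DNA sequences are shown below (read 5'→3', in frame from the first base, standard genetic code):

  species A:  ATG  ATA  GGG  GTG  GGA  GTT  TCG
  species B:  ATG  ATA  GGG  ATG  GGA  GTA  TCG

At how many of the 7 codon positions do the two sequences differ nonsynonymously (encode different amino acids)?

Codon 1: ATG Met / ATG Met — identical.
Codon 2: ATA Ile / ATA Ile — identical.
Codon 3: GGG Gly / GGG Gly — identical.
Codon 4: GTG Val / ATG Met — nonsynonymous.
Codon 5: GGA Gly / GGA Gly — identical.
Codon 6: GTT Val / GTA Val — synonymous.
Codon 7: TCG Ser / TCG Ser — identical.
Nonsynonymous differences: 1.

1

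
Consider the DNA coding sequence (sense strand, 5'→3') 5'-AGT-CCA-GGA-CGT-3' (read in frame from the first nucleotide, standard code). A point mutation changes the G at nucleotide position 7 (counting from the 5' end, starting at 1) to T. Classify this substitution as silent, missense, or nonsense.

nonsense

Position 7 falls in codon 3: GGA → Gly.
After the substitution the codon is TGA → Stop.
The new codon is a stop codon, so this is a nonsense mutation.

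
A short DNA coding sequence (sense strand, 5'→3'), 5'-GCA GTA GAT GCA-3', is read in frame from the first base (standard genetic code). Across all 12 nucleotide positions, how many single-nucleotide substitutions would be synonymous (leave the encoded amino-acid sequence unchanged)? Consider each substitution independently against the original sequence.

10

Codon 1 (GCA, Ala): 3 synonymous substitutions.
Codon 2 (GTA, Val): 3 synonymous substitutions.
Codon 3 (GAT, Asp): 1 synonymous substitution.
Codon 4 (GCA, Ala): 3 synonymous substitutions.
Total: 3 + 3 + 1 + 3 = 10.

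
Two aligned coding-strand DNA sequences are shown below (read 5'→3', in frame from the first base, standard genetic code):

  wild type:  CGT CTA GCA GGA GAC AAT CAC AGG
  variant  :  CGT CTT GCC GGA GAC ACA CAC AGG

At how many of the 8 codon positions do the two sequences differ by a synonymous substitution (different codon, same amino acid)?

Codon 1: CGT Arg / CGT Arg — identical.
Codon 2: CTA Leu / CTT Leu — synonymous.
Codon 3: GCA Ala / GCC Ala — synonymous.
Codon 4: GGA Gly / GGA Gly — identical.
Codon 5: GAC Asp / GAC Asp — identical.
Codon 6: AAT Asn / ACA Thr — nonsynonymous.
Codon 7: CAC His / CAC His — identical.
Codon 8: AGG Arg / AGG Arg — identical.
Synonymous differences: 2.

2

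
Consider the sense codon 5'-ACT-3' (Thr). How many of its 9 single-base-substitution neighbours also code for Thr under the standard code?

3

Position 1: none → 0 synonymous.
Position 2: none → 0 synonymous.
Position 3: ACC, ACA, ACG → 3 synonymous.
Total: 0 + 0 + 3 = 3.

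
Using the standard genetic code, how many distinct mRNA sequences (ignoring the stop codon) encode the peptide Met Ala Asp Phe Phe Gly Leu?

Met: 1 codon.
Ala: 4 codons.
Asp: 2 codons.
Phe: 2 codons.
Phe: 2 codons.
Gly: 4 codons.
Leu: 6 codons.
1 × 4 × 2 × 2 × 2 × 4 × 6 = 768.

768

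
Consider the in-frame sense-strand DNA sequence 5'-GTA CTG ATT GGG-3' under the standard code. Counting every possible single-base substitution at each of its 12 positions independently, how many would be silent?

12

Codon 1 (GTA, Val): 3 synonymous substitutions.
Codon 2 (CTG, Leu): 4 synonymous substitutions.
Codon 3 (ATT, Ile): 2 synonymous substitutions.
Codon 4 (GGG, Gly): 3 synonymous substitutions.
Total: 3 + 4 + 2 + 3 = 12.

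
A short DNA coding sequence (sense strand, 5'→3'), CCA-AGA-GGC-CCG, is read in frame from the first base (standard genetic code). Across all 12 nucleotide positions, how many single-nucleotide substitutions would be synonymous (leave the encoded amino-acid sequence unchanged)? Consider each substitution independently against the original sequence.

Codon 1 (CCA, Pro): 3 synonymous substitutions.
Codon 2 (AGA, Arg): 2 synonymous substitutions.
Codon 3 (GGC, Gly): 3 synonymous substitutions.
Codon 4 (CCG, Pro): 3 synonymous substitutions.
Total: 3 + 2 + 3 + 3 = 11.

11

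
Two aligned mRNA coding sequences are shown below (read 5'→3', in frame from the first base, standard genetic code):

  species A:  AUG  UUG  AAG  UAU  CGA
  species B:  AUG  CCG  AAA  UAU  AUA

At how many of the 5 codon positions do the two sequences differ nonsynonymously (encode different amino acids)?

2

Codon 1: AUG Met / AUG Met — identical.
Codon 2: UUG Leu / CCG Pro — nonsynonymous.
Codon 3: AAG Lys / AAA Lys — synonymous.
Codon 4: UAU Tyr / UAU Tyr — identical.
Codon 5: CGA Arg / AUA Ile — nonsynonymous.
Nonsynonymous differences: 2.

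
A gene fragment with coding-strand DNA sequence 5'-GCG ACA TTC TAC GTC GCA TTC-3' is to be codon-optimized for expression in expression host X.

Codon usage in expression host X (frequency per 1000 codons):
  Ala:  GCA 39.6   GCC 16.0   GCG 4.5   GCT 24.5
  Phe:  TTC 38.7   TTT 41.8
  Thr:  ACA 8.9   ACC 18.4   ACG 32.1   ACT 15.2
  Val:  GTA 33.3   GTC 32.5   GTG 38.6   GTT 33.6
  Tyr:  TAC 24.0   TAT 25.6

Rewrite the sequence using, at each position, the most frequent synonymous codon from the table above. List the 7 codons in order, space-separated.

Codon 1 (Ala): best is GCA at 39.6.
Codon 2 (Thr): best is ACG at 32.1.
Codon 3 (Phe): best is TTT at 41.8.
Codon 4 (Tyr): best is TAT at 25.6.
Codon 5 (Val): best is GTG at 38.6.
Codon 6 (Ala): best is GCA at 39.6.
Codon 7 (Phe): best is TTT at 41.8.

GCA ACG TTT TAT GTG GCA TTT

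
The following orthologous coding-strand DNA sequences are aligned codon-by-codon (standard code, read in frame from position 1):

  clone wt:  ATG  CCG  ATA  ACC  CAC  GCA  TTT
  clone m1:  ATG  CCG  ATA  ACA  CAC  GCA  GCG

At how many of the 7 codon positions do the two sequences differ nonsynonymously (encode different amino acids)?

1

Codon 1: ATG Met / ATG Met — identical.
Codon 2: CCG Pro / CCG Pro — identical.
Codon 3: ATA Ile / ATA Ile — identical.
Codon 4: ACC Thr / ACA Thr — synonymous.
Codon 5: CAC His / CAC His — identical.
Codon 6: GCA Ala / GCA Ala — identical.
Codon 7: TTT Phe / GCG Ala — nonsynonymous.
Nonsynonymous differences: 1.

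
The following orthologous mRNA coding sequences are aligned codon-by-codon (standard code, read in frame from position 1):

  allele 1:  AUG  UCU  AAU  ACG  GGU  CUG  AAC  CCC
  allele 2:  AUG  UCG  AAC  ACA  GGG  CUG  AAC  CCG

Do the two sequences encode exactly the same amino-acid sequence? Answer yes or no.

Codon 1: AUG Met / AUG Met — identical.
Codon 2: UCU Ser / UCG Ser — synonymous.
Codon 3: AAU Asn / AAC Asn — synonymous.
Codon 4: ACG Thr / ACA Thr — synonymous.
Codon 5: GGU Gly / GGG Gly — synonymous.
Codon 6: CUG Leu / CUG Leu — identical.
Codon 7: AAC Asn / AAC Asn — identical.
Codon 8: CCC Pro / CCG Pro — synonymous.
Nonsynonymous differences: 0 → same protein.

yes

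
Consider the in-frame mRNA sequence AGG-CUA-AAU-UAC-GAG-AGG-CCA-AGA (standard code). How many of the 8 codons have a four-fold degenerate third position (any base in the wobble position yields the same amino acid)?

2

Codon 1 AGG (Arg): third position 2-fold.
Codon 2 CUA (Leu): third position 4-fold.
Codon 3 AAU (Asn): third position 2-fold.
Codon 4 UAC (Tyr): third position 2-fold.
Codon 5 GAG (Glu): third position 2-fold.
Codon 6 AGG (Arg): third position 2-fold.
Codon 7 CCA (Pro): third position 4-fold.
Codon 8 AGA (Arg): third position 2-fold.
Four-fold degenerate third positions: 2.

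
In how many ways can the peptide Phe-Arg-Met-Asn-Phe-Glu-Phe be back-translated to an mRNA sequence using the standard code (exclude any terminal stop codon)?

Phe: 2 codons.
Arg: 6 codons.
Met: 1 codon.
Asn: 2 codons.
Phe: 2 codons.
Glu: 2 codons.
Phe: 2 codons.
2 × 6 × 1 × 2 × 2 × 2 × 2 = 192.

192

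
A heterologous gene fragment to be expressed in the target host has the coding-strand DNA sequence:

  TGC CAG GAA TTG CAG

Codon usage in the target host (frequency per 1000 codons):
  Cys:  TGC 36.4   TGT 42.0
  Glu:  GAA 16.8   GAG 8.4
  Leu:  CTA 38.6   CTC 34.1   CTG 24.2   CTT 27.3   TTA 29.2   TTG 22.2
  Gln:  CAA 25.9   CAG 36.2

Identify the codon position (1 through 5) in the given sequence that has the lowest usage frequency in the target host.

Codon 1 TGC (Cys): 36.4 per 1000.
Codon 2 CAG (Gln): 36.2 per 1000.
Codon 3 GAA (Glu): 16.8 per 1000.
Codon 4 TTG (Leu): 22.2 per 1000.
Codon 5 CAG (Gln): 36.2 per 1000.
Lowest frequency is 16.8 at codon 3.

3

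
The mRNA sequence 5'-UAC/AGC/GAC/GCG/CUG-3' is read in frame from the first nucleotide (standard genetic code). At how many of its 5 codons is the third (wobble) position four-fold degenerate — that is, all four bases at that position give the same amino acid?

Codon 1 UAC (Tyr): third position 2-fold.
Codon 2 AGC (Ser): third position 2-fold.
Codon 3 GAC (Asp): third position 2-fold.
Codon 4 GCG (Ala): third position 4-fold.
Codon 5 CUG (Leu): third position 4-fold.
Four-fold degenerate third positions: 2.

2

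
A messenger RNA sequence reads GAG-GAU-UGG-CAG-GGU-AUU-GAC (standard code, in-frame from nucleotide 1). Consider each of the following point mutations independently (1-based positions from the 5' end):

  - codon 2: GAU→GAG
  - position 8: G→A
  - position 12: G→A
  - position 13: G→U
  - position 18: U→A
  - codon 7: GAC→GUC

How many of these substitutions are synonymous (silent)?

2

Codon 2: GAU (Asp) → GAG (Glu) — missense.
Codon 3: UGG (Trp) → UAG (Stop) — nonsense.
Codon 4: CAG (Gln) → CAA (Gln) — synonymous.
Codon 5: GGU (Gly) → UGU (Cys) — missense.
Codon 6: AUU (Ile) → AUA (Ile) — synonymous.
Codon 7: GAC (Asp) → GUC (Val) — missense.
Synonymous: 2 of 6.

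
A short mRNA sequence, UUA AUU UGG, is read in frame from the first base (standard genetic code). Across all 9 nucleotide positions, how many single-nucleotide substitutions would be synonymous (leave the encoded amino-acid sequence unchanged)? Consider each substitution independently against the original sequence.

4

Codon 1 (UUA, Leu): 2 synonymous substitutions.
Codon 2 (AUU, Ile): 2 synonymous substitutions.
Codon 3 (UGG, Trp): 0 synonymous substitutions.
Total: 2 + 2 + 0 = 4.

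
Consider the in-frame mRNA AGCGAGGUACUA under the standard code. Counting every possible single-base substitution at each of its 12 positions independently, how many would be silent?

Codon 1 (AGC, Ser): 1 synonymous substitution.
Codon 2 (GAG, Glu): 1 synonymous substitution.
Codon 3 (GUA, Val): 3 synonymous substitutions.
Codon 4 (CUA, Leu): 4 synonymous substitutions.
Total: 1 + 1 + 3 + 4 = 9.

9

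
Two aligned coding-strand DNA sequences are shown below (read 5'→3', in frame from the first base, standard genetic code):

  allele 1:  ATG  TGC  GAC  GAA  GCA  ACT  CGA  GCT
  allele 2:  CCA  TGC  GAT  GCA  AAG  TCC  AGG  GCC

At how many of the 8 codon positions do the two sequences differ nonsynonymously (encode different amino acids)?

Codon 1: ATG Met / CCA Pro — nonsynonymous.
Codon 2: TGC Cys / TGC Cys — identical.
Codon 3: GAC Asp / GAT Asp — synonymous.
Codon 4: GAA Glu / GCA Ala — nonsynonymous.
Codon 5: GCA Ala / AAG Lys — nonsynonymous.
Codon 6: ACT Thr / TCC Ser — nonsynonymous.
Codon 7: CGA Arg / AGG Arg — synonymous.
Codon 8: GCT Ala / GCC Ala — synonymous.
Nonsynonymous differences: 4.

4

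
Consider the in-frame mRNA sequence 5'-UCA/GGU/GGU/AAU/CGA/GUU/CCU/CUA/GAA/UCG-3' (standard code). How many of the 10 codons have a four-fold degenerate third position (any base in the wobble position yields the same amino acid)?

Codon 1 UCA (Ser): third position 4-fold.
Codon 2 GGU (Gly): third position 4-fold.
Codon 3 GGU (Gly): third position 4-fold.
Codon 4 AAU (Asn): third position 2-fold.
Codon 5 CGA (Arg): third position 4-fold.
Codon 6 GUU (Val): third position 4-fold.
Codon 7 CCU (Pro): third position 4-fold.
Codon 8 CUA (Leu): third position 4-fold.
Codon 9 GAA (Glu): third position 2-fold.
Codon 10 UCG (Ser): third position 4-fold.
Four-fold degenerate third positions: 8.

8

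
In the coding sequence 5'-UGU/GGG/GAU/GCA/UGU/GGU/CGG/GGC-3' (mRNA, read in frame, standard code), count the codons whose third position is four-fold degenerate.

Codon 1 UGU (Cys): third position 2-fold.
Codon 2 GGG (Gly): third position 4-fold.
Codon 3 GAU (Asp): third position 2-fold.
Codon 4 GCA (Ala): third position 4-fold.
Codon 5 UGU (Cys): third position 2-fold.
Codon 6 GGU (Gly): third position 4-fold.
Codon 7 CGG (Arg): third position 4-fold.
Codon 8 GGC (Gly): third position 4-fold.
Four-fold degenerate third positions: 5.

5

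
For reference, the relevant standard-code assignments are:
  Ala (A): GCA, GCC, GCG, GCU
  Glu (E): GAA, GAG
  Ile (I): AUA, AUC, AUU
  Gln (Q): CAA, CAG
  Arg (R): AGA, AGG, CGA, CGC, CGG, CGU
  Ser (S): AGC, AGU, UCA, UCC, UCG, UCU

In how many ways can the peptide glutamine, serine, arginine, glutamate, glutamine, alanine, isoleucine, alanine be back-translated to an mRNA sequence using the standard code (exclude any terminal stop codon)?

Gln: 2 codons.
Ser: 6 codons.
Arg: 6 codons.
Glu: 2 codons.
Gln: 2 codons.
Ala: 4 codons.
Ile: 3 codons.
Ala: 4 codons.
2 × 6 × 6 × 2 × 2 × 4 × 3 × 4 = 13824.

13824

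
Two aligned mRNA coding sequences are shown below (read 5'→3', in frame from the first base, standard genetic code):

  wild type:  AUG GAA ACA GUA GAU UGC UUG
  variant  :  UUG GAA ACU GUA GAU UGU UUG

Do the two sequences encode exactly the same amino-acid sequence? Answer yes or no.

no

Codon 1: AUG Met / UUG Leu — nonsynonymous.
Codon 2: GAA Glu / GAA Glu — identical.
Codon 3: ACA Thr / ACU Thr — synonymous.
Codon 4: GUA Val / GUA Val — identical.
Codon 5: GAU Asp / GAU Asp — identical.
Codon 6: UGC Cys / UGU Cys — synonymous.
Codon 7: UUG Leu / UUG Leu — identical.
Nonsynonymous differences: 1 → different protein.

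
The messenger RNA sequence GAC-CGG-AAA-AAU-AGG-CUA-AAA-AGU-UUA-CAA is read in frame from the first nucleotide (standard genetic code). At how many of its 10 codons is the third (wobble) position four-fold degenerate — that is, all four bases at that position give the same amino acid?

Codon 1 GAC (Asp): third position 2-fold.
Codon 2 CGG (Arg): third position 4-fold.
Codon 3 AAA (Lys): third position 2-fold.
Codon 4 AAU (Asn): third position 2-fold.
Codon 5 AGG (Arg): third position 2-fold.
Codon 6 CUA (Leu): third position 4-fold.
Codon 7 AAA (Lys): third position 2-fold.
Codon 8 AGU (Ser): third position 2-fold.
Codon 9 UUA (Leu): third position 2-fold.
Codon 10 CAA (Gln): third position 2-fold.
Four-fold degenerate third positions: 2.

2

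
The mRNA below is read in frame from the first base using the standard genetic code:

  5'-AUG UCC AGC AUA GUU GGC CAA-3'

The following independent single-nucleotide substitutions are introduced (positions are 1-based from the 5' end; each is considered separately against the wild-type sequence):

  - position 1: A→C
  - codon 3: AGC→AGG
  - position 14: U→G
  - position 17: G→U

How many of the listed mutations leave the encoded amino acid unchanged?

Codon 1: AUG (Met) → CUG (Leu) — missense.
Codon 3: AGC (Ser) → AGG (Arg) — missense.
Codon 5: GUU (Val) → GGU (Gly) — missense.
Codon 6: GGC (Gly) → GUC (Val) — missense.
Synonymous: 0 of 4.

0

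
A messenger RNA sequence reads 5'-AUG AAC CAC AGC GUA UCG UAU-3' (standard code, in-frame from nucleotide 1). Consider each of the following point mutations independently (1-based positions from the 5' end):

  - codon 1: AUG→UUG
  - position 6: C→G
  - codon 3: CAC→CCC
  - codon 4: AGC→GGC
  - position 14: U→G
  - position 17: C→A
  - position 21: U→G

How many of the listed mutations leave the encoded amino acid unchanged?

0

Codon 1: AUG (Met) → UUG (Leu) — missense.
Codon 2: AAC (Asn) → AAG (Lys) — missense.
Codon 3: CAC (His) → CCC (Pro) — missense.
Codon 4: AGC (Ser) → GGC (Gly) — missense.
Codon 5: GUA (Val) → GGA (Gly) — missense.
Codon 6: UCG (Ser) → UAG (Stop) — nonsense.
Codon 7: UAU (Tyr) → UAG (Stop) — nonsense.
Synonymous: 0 of 7.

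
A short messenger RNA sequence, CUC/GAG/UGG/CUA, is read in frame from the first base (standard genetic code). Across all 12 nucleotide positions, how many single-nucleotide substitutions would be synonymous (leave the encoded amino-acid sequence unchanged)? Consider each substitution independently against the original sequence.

8

Codon 1 (CUC, Leu): 3 synonymous substitutions.
Codon 2 (GAG, Glu): 1 synonymous substitution.
Codon 3 (UGG, Trp): 0 synonymous substitutions.
Codon 4 (CUA, Leu): 4 synonymous substitutions.
Total: 3 + 1 + 0 + 4 = 8.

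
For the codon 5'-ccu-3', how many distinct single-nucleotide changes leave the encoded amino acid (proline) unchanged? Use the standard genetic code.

Position 1: none → 0 synonymous.
Position 2: none → 0 synonymous.
Position 3: CCC, CCA, CCG → 3 synonymous.
Total: 0 + 0 + 3 = 3.

3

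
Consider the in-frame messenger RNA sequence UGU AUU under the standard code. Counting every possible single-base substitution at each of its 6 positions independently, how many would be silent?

Codon 1 (UGU, Cys): 1 synonymous substitution.
Codon 2 (AUU, Ile): 2 synonymous substitutions.
Total: 1 + 2 = 3.

3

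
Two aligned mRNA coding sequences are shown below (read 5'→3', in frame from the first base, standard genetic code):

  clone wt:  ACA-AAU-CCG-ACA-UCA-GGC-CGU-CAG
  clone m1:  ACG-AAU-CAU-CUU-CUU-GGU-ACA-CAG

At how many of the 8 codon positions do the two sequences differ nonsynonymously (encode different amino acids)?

Codon 1: ACA Thr / ACG Thr — synonymous.
Codon 2: AAU Asn / AAU Asn — identical.
Codon 3: CCG Pro / CAU His — nonsynonymous.
Codon 4: ACA Thr / CUU Leu — nonsynonymous.
Codon 5: UCA Ser / CUU Leu — nonsynonymous.
Codon 6: GGC Gly / GGU Gly — synonymous.
Codon 7: CGU Arg / ACA Thr — nonsynonymous.
Codon 8: CAG Gln / CAG Gln — identical.
Nonsynonymous differences: 4.

4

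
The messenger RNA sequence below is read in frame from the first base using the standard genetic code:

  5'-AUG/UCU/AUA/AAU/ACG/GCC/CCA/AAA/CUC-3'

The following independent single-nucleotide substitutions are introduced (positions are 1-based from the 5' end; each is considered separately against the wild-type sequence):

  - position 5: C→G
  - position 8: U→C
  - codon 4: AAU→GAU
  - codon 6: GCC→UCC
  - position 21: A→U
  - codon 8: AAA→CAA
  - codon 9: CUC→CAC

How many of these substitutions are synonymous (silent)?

1

Codon 2: UCU (Ser) → UGU (Cys) — missense.
Codon 3: AUA (Ile) → ACA (Thr) — missense.
Codon 4: AAU (Asn) → GAU (Asp) — missense.
Codon 6: GCC (Ala) → UCC (Ser) — missense.
Codon 7: CCA (Pro) → CCU (Pro) — synonymous.
Codon 8: AAA (Lys) → CAA (Gln) — missense.
Codon 9: CUC (Leu) → CAC (His) — missense.
Synonymous: 1 of 7.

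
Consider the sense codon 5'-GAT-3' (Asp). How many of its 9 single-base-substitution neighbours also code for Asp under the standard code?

1

Position 1: none → 0 synonymous.
Position 2: none → 0 synonymous.
Position 3: GAC → 1 synonymous.
Total: 0 + 0 + 1 = 1.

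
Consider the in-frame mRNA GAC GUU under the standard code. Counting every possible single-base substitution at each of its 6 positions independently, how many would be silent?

Codon 1 (GAC, Asp): 1 synonymous substitution.
Codon 2 (GUU, Val): 3 synonymous substitutions.
Total: 1 + 3 = 4.

4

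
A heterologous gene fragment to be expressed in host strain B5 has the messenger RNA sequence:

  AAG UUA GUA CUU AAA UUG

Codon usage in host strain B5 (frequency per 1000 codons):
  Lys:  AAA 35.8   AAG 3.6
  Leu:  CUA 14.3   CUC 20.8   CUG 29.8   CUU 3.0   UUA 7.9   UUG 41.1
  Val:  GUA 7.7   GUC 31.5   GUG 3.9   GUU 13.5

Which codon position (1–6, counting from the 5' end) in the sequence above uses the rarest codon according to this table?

4

Codon 1 AAG (Lys): 3.6 per 1000.
Codon 2 UUA (Leu): 7.9 per 1000.
Codon 3 GUA (Val): 7.7 per 1000.
Codon 4 CUU (Leu): 3.0 per 1000.
Codon 5 AAA (Lys): 35.8 per 1000.
Codon 6 UUG (Leu): 41.1 per 1000.
Lowest frequency is 3.0 at codon 4.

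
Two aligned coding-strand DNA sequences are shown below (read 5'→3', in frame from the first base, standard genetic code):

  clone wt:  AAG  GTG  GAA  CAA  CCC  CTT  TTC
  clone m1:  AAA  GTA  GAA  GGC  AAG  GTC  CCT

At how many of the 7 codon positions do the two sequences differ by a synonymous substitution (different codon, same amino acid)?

2

Codon 1: AAG Lys / AAA Lys — synonymous.
Codon 2: GTG Val / GTA Val — synonymous.
Codon 3: GAA Glu / GAA Glu — identical.
Codon 4: CAA Gln / GGC Gly — nonsynonymous.
Codon 5: CCC Pro / AAG Lys — nonsynonymous.
Codon 6: CTT Leu / GTC Val — nonsynonymous.
Codon 7: TTC Phe / CCT Pro — nonsynonymous.
Synonymous differences: 2.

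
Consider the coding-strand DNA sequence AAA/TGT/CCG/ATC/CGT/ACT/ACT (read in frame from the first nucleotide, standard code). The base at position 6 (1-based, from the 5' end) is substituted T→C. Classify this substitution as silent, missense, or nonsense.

Position 6 falls in codon 2: TGT → Cys.
After the substitution the codon is TGC → Cys.
Both encode Cys, so the change is synonymous.

silent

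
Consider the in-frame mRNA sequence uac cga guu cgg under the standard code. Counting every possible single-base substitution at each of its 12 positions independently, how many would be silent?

Codon 1 (UAC, Tyr): 1 synonymous substitution.
Codon 2 (CGA, Arg): 4 synonymous substitutions.
Codon 3 (GUU, Val): 3 synonymous substitutions.
Codon 4 (CGG, Arg): 4 synonymous substitutions.
Total: 1 + 4 + 3 + 4 = 12.

12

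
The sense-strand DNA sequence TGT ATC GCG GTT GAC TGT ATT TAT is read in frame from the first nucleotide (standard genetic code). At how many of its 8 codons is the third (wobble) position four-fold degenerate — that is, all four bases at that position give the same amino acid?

2

Codon 1 TGT (Cys): third position 2-fold.
Codon 2 ATC (Ile): third position 3-fold.
Codon 3 GCG (Ala): third position 4-fold.
Codon 4 GTT (Val): third position 4-fold.
Codon 5 GAC (Asp): third position 2-fold.
Codon 6 TGT (Cys): third position 2-fold.
Codon 7 ATT (Ile): third position 3-fold.
Codon 8 TAT (Tyr): third position 2-fold.
Four-fold degenerate third positions: 2.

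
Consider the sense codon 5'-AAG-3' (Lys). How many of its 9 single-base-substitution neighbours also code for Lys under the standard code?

1

Position 1: none → 0 synonymous.
Position 2: none → 0 synonymous.
Position 3: AAA → 1 synonymous.
Total: 0 + 0 + 1 = 1.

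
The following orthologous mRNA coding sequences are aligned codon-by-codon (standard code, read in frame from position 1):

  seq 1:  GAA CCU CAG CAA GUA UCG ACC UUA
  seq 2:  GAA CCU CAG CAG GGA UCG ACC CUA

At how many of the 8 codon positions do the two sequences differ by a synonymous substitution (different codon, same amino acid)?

2

Codon 1: GAA Glu / GAA Glu — identical.
Codon 2: CCU Pro / CCU Pro — identical.
Codon 3: CAG Gln / CAG Gln — identical.
Codon 4: CAA Gln / CAG Gln — synonymous.
Codon 5: GUA Val / GGA Gly — nonsynonymous.
Codon 6: UCG Ser / UCG Ser — identical.
Codon 7: ACC Thr / ACC Thr — identical.
Codon 8: UUA Leu / CUA Leu — synonymous.
Synonymous differences: 2.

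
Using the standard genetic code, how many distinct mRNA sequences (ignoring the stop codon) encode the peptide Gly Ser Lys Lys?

96

Gly: 4 codons.
Ser: 6 codons.
Lys: 2 codons.
Lys: 2 codons.
4 × 6 × 2 × 2 = 96.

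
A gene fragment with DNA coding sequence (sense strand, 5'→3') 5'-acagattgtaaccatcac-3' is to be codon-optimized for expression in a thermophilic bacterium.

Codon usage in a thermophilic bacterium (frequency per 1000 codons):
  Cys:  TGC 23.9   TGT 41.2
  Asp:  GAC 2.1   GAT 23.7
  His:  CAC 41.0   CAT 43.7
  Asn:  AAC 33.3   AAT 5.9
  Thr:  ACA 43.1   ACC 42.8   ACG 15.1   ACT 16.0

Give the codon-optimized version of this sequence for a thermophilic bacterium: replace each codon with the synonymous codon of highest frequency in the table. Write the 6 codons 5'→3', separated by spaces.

ACA GAT TGT AAC CAT CAT

Codon 1 (Thr): best is ACA at 43.1.
Codon 2 (Asp): best is GAT at 23.7.
Codon 3 (Cys): best is TGT at 41.2.
Codon 4 (Asn): best is AAC at 33.3.
Codon 5 (His): best is CAT at 43.7.
Codon 6 (His): best is CAT at 43.7.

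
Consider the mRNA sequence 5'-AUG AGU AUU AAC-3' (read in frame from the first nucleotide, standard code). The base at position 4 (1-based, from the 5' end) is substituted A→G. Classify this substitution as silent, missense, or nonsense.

Position 4 falls in codon 2: AGU → Ser.
After the substitution the codon is GGU → Gly.
Ser ≠ Gly, so this is a missense mutation.

missense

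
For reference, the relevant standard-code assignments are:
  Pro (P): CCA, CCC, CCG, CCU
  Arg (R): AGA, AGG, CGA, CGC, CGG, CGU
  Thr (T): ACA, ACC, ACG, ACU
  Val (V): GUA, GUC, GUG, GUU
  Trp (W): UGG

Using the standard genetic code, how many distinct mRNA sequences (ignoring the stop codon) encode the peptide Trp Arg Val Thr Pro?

Trp: 1 codon.
Arg: 6 codons.
Val: 4 codons.
Thr: 4 codons.
Pro: 4 codons.
1 × 6 × 4 × 4 × 4 = 384.

384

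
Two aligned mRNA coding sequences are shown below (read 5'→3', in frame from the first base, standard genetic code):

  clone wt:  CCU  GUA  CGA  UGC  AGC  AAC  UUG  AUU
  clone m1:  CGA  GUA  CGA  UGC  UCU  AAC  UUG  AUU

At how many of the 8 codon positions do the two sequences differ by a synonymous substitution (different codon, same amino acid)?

Codon 1: CCU Pro / CGA Arg — nonsynonymous.
Codon 2: GUA Val / GUA Val — identical.
Codon 3: CGA Arg / CGA Arg — identical.
Codon 4: UGC Cys / UGC Cys — identical.
Codon 5: AGC Ser / UCU Ser — synonymous.
Codon 6: AAC Asn / AAC Asn — identical.
Codon 7: UUG Leu / UUG Leu — identical.
Codon 8: AUU Ile / AUU Ile — identical.
Synonymous differences: 1.

1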